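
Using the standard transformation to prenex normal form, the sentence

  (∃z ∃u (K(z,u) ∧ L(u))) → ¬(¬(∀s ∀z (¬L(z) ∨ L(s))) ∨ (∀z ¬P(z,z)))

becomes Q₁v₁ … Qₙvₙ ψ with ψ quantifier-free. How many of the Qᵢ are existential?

1

First replace A → B with ¬A ∨ B.
  ¬(∃z ∃u (K(z,u) ∧ L(u))) ∨ ¬(¬(∀s ∀z (¬L(z) ∨ L(s))) ∨ (∀z ¬P(z,z)))
Move each ¬ inward, flipping quantifiers it crosses:
  (∀z ∀u (¬K(z,u) ∨ ¬L(u))) ∨ (∀s ∀z (¬L(z) ∨ L(s))) ∧ (∃z P(z,z))
Rename bound variables to avoid capture: z↦a, z↦r.
  (∀z ∀u (¬K(z,u) ∨ ¬L(u))) ∨ (∀s ∀a (¬L(a) ∨ L(s))) ∧ (∃r P(r,r))
Extract every quantifier outward, since the variables are now distinct and don't occur free across branches:
  ∀z ∀u ∀s ∀a ∃r (¬K(z,u) ∨ ¬L(u) ∨ (¬L(a) ∨ L(s)) ∧ P(r,r))
The prefix is ∀z ∀u ∀s ∀a ∃r: 4 universal, 1 existential.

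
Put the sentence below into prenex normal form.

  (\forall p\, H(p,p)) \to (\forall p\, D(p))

\exists p\, \forall s\, (\neg H(p,p) \lor D(s))

Eliminate → and ↔ using ¬ and ∨.
  \neg (\forall p\, H(p,p)) \lor (\forall p\, D(p))
Push ¬ through the quantifiers and connectives to reach negation normal form:
  (\exists p\, \neg H(p,p)) \lor (\forall p\, D(p))
Give each quantifier a distinct variable: p↦s.
  (\exists p\, \neg H(p,p)) \lor (\forall s\, D(s))
Extract every quantifier outward, since the variables are now distinct and don't occur free across branches:
  \exists p\, \forall s\, (\neg H(p,p) \lor D(s))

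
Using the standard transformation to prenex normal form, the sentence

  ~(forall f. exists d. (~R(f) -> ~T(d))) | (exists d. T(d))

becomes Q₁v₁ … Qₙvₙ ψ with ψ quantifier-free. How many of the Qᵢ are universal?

1

Rewrite implications/biconditionals: A → B as ¬A ∨ B.
  ~(forall f. exists d. (~~R(f) | ~T(d))) | (exists d. T(d))
Drive negations inward (¬∀x A ≡ ∃x ¬A, ¬∃x A ≡ ∀x ¬A, De Morgan for ∧/∨):
  (exists f. forall d. (~R(f) & T(d))) | (exists d. T(d))
Give each quantifier a distinct variable: d↦v.
  (exists f. forall d. (~R(f) & T(d))) | (exists v. T(v))
Extract every quantifier outward, since the variables are now distinct and don't occur free across branches:
  exists f. forall d. exists v. (~R(f) & T(d) | T(v))
The prefix is exists f forall d exists v: 1 universal, 2 existential.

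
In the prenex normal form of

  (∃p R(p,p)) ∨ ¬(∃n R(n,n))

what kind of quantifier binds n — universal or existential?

universal

Drive negations inward (¬∀x A ≡ ∃x ¬A, ¬∃x A ≡ ∀x ¬A, De Morgan for ∧/∨):
  (∃p R(p,p)) ∨ (∀n ¬R(n,n))
Finally move all quantifiers to the prefix:
  ∃p ∀n (R(p,p) ∨ ¬R(n,n))
The quantifier ∃n sits under an odd number of negations, so it flips to ∀n.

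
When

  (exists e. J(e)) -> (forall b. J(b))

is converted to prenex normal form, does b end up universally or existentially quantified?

First replace A → B with ¬A ∨ B.
  ~(exists e. J(e)) | (forall b. J(b))
Push ¬ through the quantifiers and connectives to reach negation normal form:
  (forall e. ~J(e)) | (forall b. J(b))
Finally move all quantifiers to the prefix:
  forall e. forall b. (~J(e) | J(b))
The quantifier forall b sits under an even number of negations (counting the antecedent side of each →), so it remains universal.

universal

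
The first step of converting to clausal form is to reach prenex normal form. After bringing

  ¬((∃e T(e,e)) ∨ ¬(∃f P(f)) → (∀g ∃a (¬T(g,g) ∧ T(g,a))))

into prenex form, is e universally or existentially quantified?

existential

Eliminate → and ↔ using ¬ and ∨.
  ¬(¬((∃e T(e,e)) ∨ ¬(∃f P(f))) ∨ (∀g ∃a (¬T(g,g) ∧ T(g,a))))
Push ¬ through the quantifiers and connectives to reach negation normal form:
  ((∃e T(e,e)) ∨ (∀f ¬P(f))) ∧ (∃g ∀a (T(g,g) ∨ ¬T(g,a)))
All bound variables are already distinct, so no renaming is needed.
Finally move all quantifiers to the prefix:
  ∃e ∀f ∃g ∀a ((T(e,e) ∨ ¬P(f)) ∧ (T(g,g) ∨ ¬T(g,a)))
The quantifier ∃e sits under an even number of negations (counting the antecedent side of each →), so it remains existential.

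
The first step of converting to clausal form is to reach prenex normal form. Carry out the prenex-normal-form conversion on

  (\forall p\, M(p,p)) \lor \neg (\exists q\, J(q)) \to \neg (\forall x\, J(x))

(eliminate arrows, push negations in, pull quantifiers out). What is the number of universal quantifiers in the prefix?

Rewrite implications/biconditionals: A → B as ¬A ∨ B.
  \neg ((\forall p\, M(p,p)) \lor \neg (\exists q\, J(q))) \lor \neg (\forall x\, J(x))
Move each ¬ inward, flipping quantifiers it crosses:
  (\exists p\, \neg M(p,p)) \land (\exists q\, J(q)) \lor (\exists x\, \neg J(x))
Pull the quantifiers to the front (each side's bound variable is not free in the other side):
  \exists p\, \exists q\, \exists x\, (\neg M(p,p) \land J(q) \lor \neg J(x))
The prefix is \exists p \exists q \exists x: 0 universal, 3 existential.

0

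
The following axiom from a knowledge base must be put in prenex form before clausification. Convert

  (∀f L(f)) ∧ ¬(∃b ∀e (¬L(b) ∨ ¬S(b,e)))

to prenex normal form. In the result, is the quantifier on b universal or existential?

universal

Push ¬ through the quantifiers and connectives to reach negation normal form:
  (∀f L(f)) ∧ (∀b ∃e (L(b) ∧ S(b,e)))
Extract every quantifier outward, since the variables are now distinct and don't occur free across branches:
  ∀f ∀b ∃e (L(f) ∧ L(b) ∧ S(b,e))
The quantifier ∃b sits under an odd number of negations, so it flips to ∀b.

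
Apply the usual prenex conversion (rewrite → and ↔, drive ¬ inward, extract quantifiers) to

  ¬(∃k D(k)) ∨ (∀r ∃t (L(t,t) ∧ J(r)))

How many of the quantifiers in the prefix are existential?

Push ¬ through the quantifiers and connectives to reach negation normal form:
  (∀k ¬D(k)) ∨ (∀r ∃t (L(t,t) ∧ J(r)))
All bound variables are already distinct, so no renaming is needed.
Pull the quantifiers to the front (each side's bound variable is not free in the other side):
  ∀k ∀r ∃t (¬D(k) ∨ L(t,t) ∧ J(r))
The prefix is ∀k ∀r ∃t: 2 universal, 1 existential.

1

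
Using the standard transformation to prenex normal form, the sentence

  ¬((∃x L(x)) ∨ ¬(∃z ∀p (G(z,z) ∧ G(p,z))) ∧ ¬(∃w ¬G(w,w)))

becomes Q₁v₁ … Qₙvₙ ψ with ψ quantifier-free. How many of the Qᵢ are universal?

Drive negations inward (¬∀x A ≡ ∃x ¬A, ¬∃x A ≡ ∀x ¬A, De Morgan for ∧/∨):
  (∀x ¬L(x)) ∧ ((∃z ∀p (G(z,z) ∧ G(p,z))) ∨ (∃w ¬G(w,w)))
Extract every quantifier outward, since the variables are now distinct and don't occur free across branches:
  ∀x ∃z ∀p ∃w (¬L(x) ∧ (G(z,z) ∧ G(p,z) ∨ ¬G(w,w)))
The prefix is ∀x ∃z ∀p ∃w: 2 universal, 2 existential.

2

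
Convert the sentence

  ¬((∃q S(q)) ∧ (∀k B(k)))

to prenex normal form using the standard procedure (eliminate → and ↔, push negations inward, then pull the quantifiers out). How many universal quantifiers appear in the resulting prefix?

Move each ¬ inward, flipping quantifiers it crosses:
  (∀q ¬S(q)) ∨ (∃k ¬B(k))
All bound variables are already distinct, so no renaming is needed.
Extract every quantifier outward, since the variables are now distinct and don't occur free across branches:
  ∀q ∃k (¬S(q) ∨ ¬B(k))
The prefix is ∀q ∃k: 1 universal, 1 existential.

1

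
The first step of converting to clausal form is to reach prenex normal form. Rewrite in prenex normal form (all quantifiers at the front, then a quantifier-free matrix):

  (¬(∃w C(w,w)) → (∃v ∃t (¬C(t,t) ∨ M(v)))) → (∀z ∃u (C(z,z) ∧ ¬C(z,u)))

∀w ∀v ∀t ∀z ∃u (¬C(w,w) ∧ C(t,t) ∧ ¬M(v) ∨ C(z,z) ∧ ¬C(z,u))

Rewrite implications/biconditionals: A → B as ¬A ∨ B.
  ¬(¬¬(∃w C(w,w)) ∨ (∃v ∃t (¬C(t,t) ∨ M(v)))) ∨ (∀z ∃u (C(z,z) ∧ ¬C(z,u)))
Move each ¬ inward, flipping quantifiers it crosses:
  (∀w ¬C(w,w)) ∧ (∀v ∀t (C(t,t) ∧ ¬M(v))) ∨ (∀z ∃u (C(z,z) ∧ ¬C(z,u)))
All bound variables are already distinct, so no renaming is needed.
Finally move all quantifiers to the prefix:
  ∀w ∀v ∀t ∀z ∃u (¬C(w,w) ∧ C(t,t) ∧ ¬M(v) ∨ C(z,z) ∧ ¬C(z,u))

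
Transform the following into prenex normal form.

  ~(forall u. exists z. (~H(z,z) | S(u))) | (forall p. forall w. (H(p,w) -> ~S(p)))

exists u. forall z. forall p. forall w. (H(z,z) & ~S(u) | ~H(p,w) | ~S(p))

Eliminate → and ↔ using ¬ and ∨.
  ~(forall u. exists z. (~H(z,z) | S(u))) | (forall p. forall w. (~H(p,w) | ~S(p)))
Push ¬ through the quantifiers and connectives to reach negation normal form:
  (exists u. forall z. (H(z,z) & ~S(u))) | (forall p. forall w. (~H(p,w) | ~S(p)))
All bound variables are already distinct, so no renaming is needed.
Pull the quantifiers to the front (each side's bound variable is not free in the other side):
  exists u. forall z. forall p. forall w. (H(z,z) & ~S(u) | ~H(p,w) | ~S(p))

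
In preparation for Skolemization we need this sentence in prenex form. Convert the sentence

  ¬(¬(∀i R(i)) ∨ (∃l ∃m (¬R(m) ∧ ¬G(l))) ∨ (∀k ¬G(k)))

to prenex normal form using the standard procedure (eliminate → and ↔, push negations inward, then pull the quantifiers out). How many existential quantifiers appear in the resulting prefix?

Push ¬ through the quantifiers and connectives to reach negation normal form:
  (∀i R(i)) ∧ (∀l ∀m (R(m) ∨ G(l))) ∧ (∃k G(k))
Pull the quantifiers to the front (each side's bound variable is not free in the other side):
  ∀i ∀l ∀m ∃k (R(i) ∧ (R(m) ∨ G(l)) ∧ G(k))
The prefix is ∀i ∀l ∀m ∃k: 3 universal, 1 existential.

1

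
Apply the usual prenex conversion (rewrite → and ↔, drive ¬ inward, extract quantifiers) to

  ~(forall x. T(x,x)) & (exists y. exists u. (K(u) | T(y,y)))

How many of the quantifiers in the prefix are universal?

Move each ¬ inward, flipping quantifiers it crosses:
  (exists x. ~T(x,x)) & (exists y. exists u. (K(u) | T(y,y)))
Extract every quantifier outward, since the variables are now distinct and don't occur free across branches:
  exists x. exists y. exists u. (~T(x,x) & (K(u) | T(y,y)))
The prefix is exists x exists y exists u: 0 universal, 3 existential.

0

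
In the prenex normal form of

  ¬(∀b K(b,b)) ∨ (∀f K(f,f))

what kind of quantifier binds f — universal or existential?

Move each ¬ inward, flipping quantifiers it crosses:
  (∃b ¬K(b,b)) ∨ (∀f K(f,f))
Pull the quantifiers to the front (each side's bound variable is not free in the other side):
  ∃b ∀f (¬K(b,b) ∨ K(f,f))
The quantifier ∀f sits under an even number of negations, so it remains universal.

universal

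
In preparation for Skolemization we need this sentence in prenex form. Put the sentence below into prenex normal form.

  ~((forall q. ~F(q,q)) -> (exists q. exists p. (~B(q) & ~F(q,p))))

forall q. forall s. forall p. (~F(q,q) & (B(s) | F(s,p)))

Rewrite implications/biconditionals: A → B as ¬A ∨ B.
  ~(~(forall q. ~F(q,q)) | (exists q. exists p. (~B(q) & ~F(q,p))))
Drive negations inward (¬∀x A ≡ ∃x ¬A, ¬∃x A ≡ ∀x ¬A, De Morgan for ∧/∨):
  (forall q. ~F(q,q)) & (forall q. forall p. (B(q) | F(q,p)))
Give each quantifier a distinct variable: q↦s.
  (forall q. ~F(q,q)) & (forall s. forall p. (B(s) | F(s,p)))
Pull the quantifiers to the front (each side's bound variable is not free in the other side):
  forall q. forall s. forall p. (~F(q,q) & (B(s) | F(s,p)))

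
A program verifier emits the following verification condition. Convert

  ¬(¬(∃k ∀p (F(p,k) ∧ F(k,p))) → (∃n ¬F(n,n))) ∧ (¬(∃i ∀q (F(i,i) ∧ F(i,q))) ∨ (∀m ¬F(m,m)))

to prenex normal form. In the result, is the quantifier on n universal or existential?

Eliminate → and ↔ using ¬ and ∨.
  ¬(¬¬(∃k ∀p (F(p,k) ∧ F(k,p))) ∨ (∃n ¬F(n,n))) ∧ (¬(∃i ∀q (F(i,i) ∧ F(i,q))) ∨ (∀m ¬F(m,m)))
Move each ¬ inward, flipping quantifiers it crosses:
  (∀k ∃p (¬F(p,k) ∨ ¬F(k,p))) ∧ (∀n F(n,n)) ∧ ((∀i ∃q (¬F(i,i) ∨ ¬F(i,q))) ∨ (∀m ¬F(m,m)))
Pull the quantifiers to the front (each side's bound variable is not free in the other side):
  ∀k ∃p ∀n ∀i ∃q ∀m ((¬F(p,k) ∨ ¬F(k,p)) ∧ F(n,n) ∧ (¬F(i,i) ∨ ¬F(i,q) ∨ ¬F(m,m)))
The quantifier ∃n sits under an odd number of negations (counting the antecedent side of each →), so it flips to ∀n.

universal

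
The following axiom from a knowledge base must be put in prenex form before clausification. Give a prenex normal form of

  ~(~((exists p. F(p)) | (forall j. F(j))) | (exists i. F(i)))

exists p. forall j. forall i. ((F(p) | F(j)) & ~F(i))

Move each ¬ inward, flipping quantifiers it crosses:
  ((exists p. F(p)) | (forall j. F(j))) & (forall i. ~F(i))
All bound variables are already distinct, so no renaming is needed.
Pull the quantifiers to the front (each side's bound variable is not free in the other side):
  exists p. forall j. forall i. ((F(p) | F(j)) & ~F(i))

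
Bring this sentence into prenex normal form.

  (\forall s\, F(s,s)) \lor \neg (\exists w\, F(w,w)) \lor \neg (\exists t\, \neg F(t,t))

Push ¬ through the quantifiers and connectives to reach negation normal form:
  (\forall s\, F(s,s)) \lor (\forall w\, \neg F(w,w)) \lor (\forall t\, F(t,t))
All bound variables are already distinct, so no renaming is needed.
Pull the quantifiers to the front (each side's bound variable is not free in the other side):
  \forall s\, \forall w\, \forall t\, (F(s,s) \lor \neg F(w,w) \lor F(t,t))

\forall s\, \forall w\, \forall t\, (F(s,s) \lor \neg F(w,w) \lor F(t,t))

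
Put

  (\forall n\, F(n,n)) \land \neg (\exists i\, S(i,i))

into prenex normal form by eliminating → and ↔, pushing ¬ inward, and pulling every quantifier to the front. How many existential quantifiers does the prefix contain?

0

Drive negations inward (¬∀x A ≡ ∃x ¬A, ¬∃x A ≡ ∀x ¬A, De Morgan for ∧/∨):
  (\forall n\, F(n,n)) \land (\forall i\, \neg S(i,i))
Pull the quantifiers to the front (each side's bound variable is not free in the other side):
  \forall n\, \forall i\, (F(n,n) \land \neg S(i,i))
The prefix is \forall n \forall i: 2 universal, 0 existential.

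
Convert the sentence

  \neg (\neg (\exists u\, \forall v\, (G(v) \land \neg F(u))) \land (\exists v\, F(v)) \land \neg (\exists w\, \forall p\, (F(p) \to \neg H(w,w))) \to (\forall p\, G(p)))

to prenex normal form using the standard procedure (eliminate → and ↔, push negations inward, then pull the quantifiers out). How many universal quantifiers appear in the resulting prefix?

2

Rewrite implications/biconditionals: A → B as ¬A ∨ B.
  \neg (\neg (\neg (\exists u\, \forall v\, (G(v) \land \neg F(u))) \land (\exists v\, F(v)) \land \neg (\exists w\, \forall p\, (\neg F(p) \lor \neg H(w,w)))) \lor (\forall p\, G(p)))
Drive negations inward (¬∀x A ≡ ∃x ¬A, ¬∃x A ≡ ∀x ¬A, De Morgan for ∧/∨):
  (\forall u\, \exists v\, (\neg G(v) \lor F(u))) \land (\exists v\, F(v)) \land (\forall w\, \exists p\, (F(p) \land H(w,w))) \land (\exists p\, \neg G(p))
Rename bound variables to avoid capture: v↦b, p↦z.
  (\forall u\, \exists v\, (\neg G(v) \lor F(u))) \land (\exists b\, F(b)) \land (\forall w\, \exists p\, (F(p) \land H(w,w))) \land (\exists z\, \neg G(z))
Extract every quantifier outward, since the variables are now distinct and don't occur free across branches:
  \forall u\, \exists v\, \exists b\, \forall w\, \exists p\, \exists z\, ((\neg G(v) \lor F(u)) \land F(b) \land F(p) \land H(w,w) \land \neg G(z))
The prefix is \forall u \exists v \exists b \forall w \exists p \exists z: 2 universal, 4 existential.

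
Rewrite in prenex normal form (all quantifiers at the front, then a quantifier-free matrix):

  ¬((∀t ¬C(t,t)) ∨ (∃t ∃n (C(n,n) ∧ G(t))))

Push ¬ through the quantifiers and connectives to reach negation normal form:
  (∃t C(t,t)) ∧ (∀t ∀n (¬C(n,n) ∨ ¬G(t)))
Standardize variables apart so no two quantifiers bind the same name: t↦x.
  (∃t C(t,t)) ∧ (∀x ∀n (¬C(n,n) ∨ ¬G(x)))
Pull the quantifiers to the front (each side's bound variable is not free in the other side):
  ∃t ∀x ∀n (C(t,t) ∧ (¬C(n,n) ∨ ¬G(x)))

∃t ∀x ∀n (C(t,t) ∧ (¬C(n,n) ∨ ¬G(x)))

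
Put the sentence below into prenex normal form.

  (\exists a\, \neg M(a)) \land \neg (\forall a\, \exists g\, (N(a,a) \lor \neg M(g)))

\exists a\, \exists t\, \forall g\, (\neg M(a) \land \neg N(t,t) \land M(g))

Drive negations inward (¬∀x A ≡ ∃x ¬A, ¬∃x A ≡ ∀x ¬A, De Morgan for ∧/∨):
  (\exists a\, \neg M(a)) \land (\exists a\, \forall g\, (\neg N(a,a) \land M(g)))
Rename bound variables to avoid capture: a↦t.
  (\exists a\, \neg M(a)) \land (\exists t\, \forall g\, (\neg N(t,t) \land M(g)))
Pull the quantifiers to the front (each side's bound variable is not free in the other side):
  \exists a\, \exists t\, \forall g\, (\neg M(a) \land \neg N(t,t) \land M(g))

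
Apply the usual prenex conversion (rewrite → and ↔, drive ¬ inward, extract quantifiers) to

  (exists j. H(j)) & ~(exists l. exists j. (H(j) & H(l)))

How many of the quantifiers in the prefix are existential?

Drive negations inward (¬∀x A ≡ ∃x ¬A, ¬∃x A ≡ ∀x ¬A, De Morgan for ∧/∨):
  (exists j. H(j)) & (forall l. forall j. (~H(j) | ~H(l)))
Standardize variables apart so no two quantifiers bind the same name: j↦q.
  (exists j. H(j)) & (forall l. forall q. (~H(q) | ~H(l)))
Pull the quantifiers to the front (each side's bound variable is not free in the other side):
  exists j. forall l. forall q. (H(j) & (~H(q) | ~H(l)))
The prefix is exists j forall l forall q: 2 universal, 1 existential.

1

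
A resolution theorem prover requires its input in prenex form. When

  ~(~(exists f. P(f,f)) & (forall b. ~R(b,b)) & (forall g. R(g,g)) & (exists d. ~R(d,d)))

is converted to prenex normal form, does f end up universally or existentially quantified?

existential

Move each ¬ inward, flipping quantifiers it crosses:
  (exists f. P(f,f)) | (exists b. R(b,b)) | (exists g. ~R(g,g)) | (forall d. R(d,d))
Extract every quantifier outward, since the variables are now distinct and don't occur free across branches:
  exists f. exists b. exists g. forall d. (P(f,f) | R(b,b) | ~R(g,g) | R(d,d))
The quantifier exists f sits under an even number of negations, so it remains existential.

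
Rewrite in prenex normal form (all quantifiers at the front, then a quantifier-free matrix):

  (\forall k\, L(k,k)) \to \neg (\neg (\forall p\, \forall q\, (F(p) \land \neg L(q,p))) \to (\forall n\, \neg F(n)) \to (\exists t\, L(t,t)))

\exists k\, \exists p\, \exists q\, \forall n\, \forall t\, (\neg L(k,k) \lor (\neg F(p) \lor L(q,p)) \land \neg F(n) \land \neg L(t,t))

Rewrite implications/biconditionals: A → B as ¬A ∨ B.
  \neg (\forall k\, L(k,k)) \lor \neg (\neg \neg (\forall p\, \forall q\, (F(p) \land \neg L(q,p))) \lor \neg (\forall n\, \neg F(n)) \lor (\exists t\, L(t,t)))
Drive negations inward (¬∀x A ≡ ∃x ¬A, ¬∃x A ≡ ∀x ¬A, De Morgan for ∧/∨):
  (\exists k\, \neg L(k,k)) \lor (\exists p\, \exists q\, (\neg F(p) \lor L(q,p))) \land (\forall n\, \neg F(n)) \land (\forall t\, \neg L(t,t))
All bound variables are already distinct, so no renaming is needed.
Extract every quantifier outward, since the variables are now distinct and don't occur free across branches:
  \exists k\, \exists p\, \exists q\, \forall n\, \forall t\, (\neg L(k,k) \lor (\neg F(p) \lor L(q,p)) \land \neg F(n) \land \neg L(t,t))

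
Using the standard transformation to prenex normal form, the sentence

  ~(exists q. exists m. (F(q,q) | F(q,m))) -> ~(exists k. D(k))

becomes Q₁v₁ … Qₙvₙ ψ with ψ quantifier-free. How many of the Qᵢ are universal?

Rewrite implications/biconditionals: A → B as ¬A ∨ B.
  ~~(exists q. exists m. (F(q,q) | F(q,m))) | ~(exists k. D(k))
Drive negations inward (¬∀x A ≡ ∃x ¬A, ¬∃x A ≡ ∀x ¬A, De Morgan for ∧/∨):
  (exists q. exists m. (F(q,q) | F(q,m))) | (forall k. ~D(k))
Pull the quantifiers to the front (each side's bound variable is not free in the other side):
  exists q. exists m. forall k. (F(q,q) | F(q,m) | ~D(k))
The prefix is exists q exists m forall k: 1 universal, 2 existential.

1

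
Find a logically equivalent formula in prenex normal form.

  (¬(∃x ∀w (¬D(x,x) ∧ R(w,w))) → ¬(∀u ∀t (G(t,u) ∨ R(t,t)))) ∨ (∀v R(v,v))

First replace A → B with ¬A ∨ B.
  ¬¬(∃x ∀w (¬D(x,x) ∧ R(w,w))) ∨ ¬(∀u ∀t (G(t,u) ∨ R(t,t))) ∨ (∀v R(v,v))
Drive negations inward (¬∀x A ≡ ∃x ¬A, ¬∃x A ≡ ∀x ¬A, De Morgan for ∧/∨):
  (∃x ∀w (¬D(x,x) ∧ R(w,w))) ∨ (∃u ∃t (¬G(t,u) ∧ ¬R(t,t))) ∨ (∀v R(v,v))
All bound variables are already distinct, so no renaming is needed.
Extract every quantifier outward, since the variables are now distinct and don't occur free across branches:
  ∃x ∀w ∃u ∃t ∀v (¬D(x,x) ∧ R(w,w) ∨ ¬G(t,u) ∧ ¬R(t,t) ∨ R(v,v))

∃x ∀w ∃u ∃t ∀v (¬D(x,x) ∧ R(w,w) ∨ ¬G(t,u) ∧ ¬R(t,t) ∨ R(v,v))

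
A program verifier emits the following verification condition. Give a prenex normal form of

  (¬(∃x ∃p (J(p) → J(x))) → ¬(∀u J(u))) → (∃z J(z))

∀x ∀p ∀u ∃z (J(p) ∧ ¬J(x) ∧ J(u) ∨ J(z))

First replace A → B with ¬A ∨ B.
  ¬(¬¬(∃x ∃p (¬J(p) ∨ J(x))) ∨ ¬(∀u J(u))) ∨ (∃z J(z))
Push ¬ through the quantifiers and connectives to reach negation normal form:
  (∀x ∀p (J(p) ∧ ¬J(x))) ∧ (∀u J(u)) ∨ (∃z J(z))
All bound variables are already distinct, so no renaming is needed.
Pull the quantifiers to the front (each side's bound variable is not free in the other side):
  ∀x ∀p ∀u ∃z (J(p) ∧ ¬J(x) ∧ J(u) ∨ J(z))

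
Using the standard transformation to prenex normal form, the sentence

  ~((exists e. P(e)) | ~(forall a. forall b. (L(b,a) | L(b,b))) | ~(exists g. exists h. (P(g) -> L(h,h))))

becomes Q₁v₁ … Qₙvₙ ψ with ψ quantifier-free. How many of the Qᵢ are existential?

2

First replace A → B with ¬A ∨ B.
  ~((exists e. P(e)) | ~(forall a. forall b. (L(b,a) | L(b,b))) | ~(exists g. exists h. (~P(g) | L(h,h))))
Move each ¬ inward, flipping quantifiers it crosses:
  (forall e. ~P(e)) & (forall a. forall b. (L(b,a) | L(b,b))) & (exists g. exists h. (~P(g) | L(h,h)))
All bound variables are already distinct, so no renaming is needed.
Extract every quantifier outward, since the variables are now distinct and don't occur free across branches:
  forall e. forall a. forall b. exists g. exists h. (~P(e) & (L(b,a) | L(b,b)) & (~P(g) | L(h,h)))
The prefix is forall e forall a forall b exists g exists h: 3 universal, 2 existential.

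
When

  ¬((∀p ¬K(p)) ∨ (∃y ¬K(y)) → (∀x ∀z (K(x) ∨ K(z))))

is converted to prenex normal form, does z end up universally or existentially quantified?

Eliminate → and ↔ using ¬ and ∨.
  ¬(¬((∀p ¬K(p)) ∨ (∃y ¬K(y))) ∨ (∀x ∀z (K(x) ∨ K(z))))
Push ¬ through the quantifiers and connectives to reach negation normal form:
  ((∀p ¬K(p)) ∨ (∃y ¬K(y))) ∧ (∃x ∃z (¬K(x) ∧ ¬K(z)))
All bound variables are already distinct, so no renaming is needed.
Pull the quantifiers to the front (each side's bound variable is not free in the other side):
  ∀p ∃y ∃x ∃z ((¬K(p) ∨ ¬K(y)) ∧ ¬K(x) ∧ ¬K(z))
The quantifier ∀z sits under an odd number of negations (counting the antecedent side of each →), so it flips to ∃z.

existential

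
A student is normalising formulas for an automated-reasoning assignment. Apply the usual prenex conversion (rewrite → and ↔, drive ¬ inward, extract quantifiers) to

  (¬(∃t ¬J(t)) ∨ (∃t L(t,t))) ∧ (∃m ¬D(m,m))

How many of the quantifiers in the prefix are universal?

1

Drive negations inward (¬∀x A ≡ ∃x ¬A, ¬∃x A ≡ ∀x ¬A, De Morgan for ∧/∨):
  ((∀t J(t)) ∨ (∃t L(t,t))) ∧ (∃m ¬D(m,m))
Rename bound variables to avoid capture: t↦x1.
  ((∀t J(t)) ∨ (∃x1 L(x1,x1))) ∧ (∃m ¬D(m,m))
Extract every quantifier outward, since the variables are now distinct and don't occur free across branches:
  ∀t ∃x1 ∃m ((J(t) ∨ L(x1,x1)) ∧ ¬D(m,m))
The prefix is ∀t ∃x1 ∃m: 1 universal, 2 existential.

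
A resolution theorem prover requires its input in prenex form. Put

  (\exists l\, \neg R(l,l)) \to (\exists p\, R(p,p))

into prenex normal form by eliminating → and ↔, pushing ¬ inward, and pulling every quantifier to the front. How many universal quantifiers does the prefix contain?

1

Rewrite implications/biconditionals: A → B as ¬A ∨ B.
  \neg (\exists l\, \neg R(l,l)) \lor (\exists p\, R(p,p))
Move each ¬ inward, flipping quantifiers it crosses:
  (\forall l\, R(l,l)) \lor (\exists p\, R(p,p))
Finally move all quantifiers to the prefix:
  \forall l\, \exists p\, (R(l,l) \lor R(p,p))
The prefix is \forall l \exists p: 1 universal, 1 existential.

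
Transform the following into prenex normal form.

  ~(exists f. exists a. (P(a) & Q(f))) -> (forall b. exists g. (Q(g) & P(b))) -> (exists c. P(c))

Rewrite implications/biconditionals: A → B as ¬A ∨ B.
  ~~(exists f. exists a. (P(a) & Q(f))) | ~(forall b. exists g. (Q(g) & P(b))) | (exists c. P(c))
Move each ¬ inward, flipping quantifiers it crosses:
  (exists f. exists a. (P(a) & Q(f))) | (exists b. forall g. (~Q(g) | ~P(b))) | (exists c. P(c))
All bound variables are already distinct, so no renaming is needed.
Pull the quantifiers to the front (each side's bound variable is not free in the other side):
  exists f. exists a. exists b. forall g. exists c. (P(a) & Q(f) | ~Q(g) | ~P(b) | P(c))

exists f. exists a. exists b. forall g. exists c. (P(a) & Q(f) | ~Q(g) | ~P(b) | P(c))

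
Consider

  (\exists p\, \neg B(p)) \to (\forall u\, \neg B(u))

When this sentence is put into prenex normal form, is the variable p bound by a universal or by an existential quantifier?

universal

First replace A → B with ¬A ∨ B.
  \neg (\exists p\, \neg B(p)) \lor (\forall u\, \neg B(u))
Drive negations inward (¬∀x A ≡ ∃x ¬A, ¬∃x A ≡ ∀x ¬A, De Morgan for ∧/∨):
  (\forall p\, B(p)) \lor (\forall u\, \neg B(u))
Extract every quantifier outward, since the variables are now distinct and don't occur free across branches:
  \forall p\, \forall u\, (B(p) \lor \neg B(u))
The quantifier \exists p sits under an odd number of negations (counting the antecedent side of each →), so it flips to \forall p.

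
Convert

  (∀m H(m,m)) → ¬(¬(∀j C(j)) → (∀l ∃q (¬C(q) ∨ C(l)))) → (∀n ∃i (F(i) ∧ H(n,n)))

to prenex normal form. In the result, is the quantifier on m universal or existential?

Rewrite implications/biconditionals: A → B as ¬A ∨ B.
  ¬(∀m H(m,m)) ∨ ¬¬(¬¬(∀j C(j)) ∨ (∀l ∃q (¬C(q) ∨ C(l)))) ∨ (∀n ∃i (F(i) ∧ H(n,n)))
Move each ¬ inward, flipping quantifiers it crosses:
  (∃m ¬H(m,m)) ∨ (∀j C(j)) ∨ (∀l ∃q (¬C(q) ∨ C(l))) ∨ (∀n ∃i (F(i) ∧ H(n,n)))
All bound variables are already distinct, so no renaming is needed.
Finally move all quantifiers to the prefix:
  ∃m ∀j ∀l ∃q ∀n ∃i (¬H(m,m) ∨ C(j) ∨ ¬C(q) ∨ C(l) ∨ F(i) ∧ H(n,n))
The quantifier ∀m sits under an odd number of negations (counting the antecedent side of each →), so it flips to ∃m.

existential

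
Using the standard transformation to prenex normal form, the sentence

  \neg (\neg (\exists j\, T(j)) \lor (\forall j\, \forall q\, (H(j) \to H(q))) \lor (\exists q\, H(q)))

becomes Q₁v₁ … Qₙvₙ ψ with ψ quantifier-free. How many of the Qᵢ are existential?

3

Rewrite implications/biconditionals: A → B as ¬A ∨ B.
  \neg (\neg (\exists j\, T(j)) \lor (\forall j\, \forall q\, (\neg H(j) \lor H(q))) \lor (\exists q\, H(q)))
Drive negations inward (¬∀x A ≡ ∃x ¬A, ¬∃x A ≡ ∀x ¬A, De Morgan for ∧/∨):
  (\exists j\, T(j)) \land (\exists j\, \exists q\, (H(j) \land \neg H(q))) \land (\forall q\, \neg H(q))
Rename bound variables to avoid capture: j↦v1, q↦z1.
  (\exists j\, T(j)) \land (\exists v1\, \exists q\, (H(v1) \land \neg H(q))) \land (\forall z1\, \neg H(z1))
Extract every quantifier outward, since the variables are now distinct and don't occur free across branches:
  \exists j\, \exists v1\, \exists q\, \forall z1\, (T(j) \land H(v1) \land \neg H(q) \land \neg H(z1))
The prefix is \exists j \exists v1 \exists q \forall z1: 1 universal, 3 existential.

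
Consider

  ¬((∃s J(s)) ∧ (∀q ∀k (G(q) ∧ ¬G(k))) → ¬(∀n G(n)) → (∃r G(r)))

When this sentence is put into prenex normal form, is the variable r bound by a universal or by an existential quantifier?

universal

First replace A → B with ¬A ∨ B.
  ¬(¬((∃s J(s)) ∧ (∀q ∀k (G(q) ∧ ¬G(k)))) ∨ ¬¬(∀n G(n)) ∨ (∃r G(r)))
Move each ¬ inward, flipping quantifiers it crosses:
  (∃s J(s)) ∧ (∀q ∀k (G(q) ∧ ¬G(k))) ∧ (∃n ¬G(n)) ∧ (∀r ¬G(r))
Finally move all quantifiers to the prefix:
  ∃s ∀q ∀k ∃n ∀r (J(s) ∧ G(q) ∧ ¬G(k) ∧ ¬G(n) ∧ ¬G(r))
The quantifier ∃r sits under an odd number of negations (counting the antecedent side of each →), so it flips to ∀r.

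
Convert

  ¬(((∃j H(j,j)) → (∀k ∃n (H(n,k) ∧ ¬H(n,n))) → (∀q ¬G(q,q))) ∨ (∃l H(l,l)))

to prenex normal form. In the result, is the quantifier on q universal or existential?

Rewrite implications/biconditionals: A → B as ¬A ∨ B.
  ¬(¬(∃j H(j,j)) ∨ ¬(∀k ∃n (H(n,k) ∧ ¬H(n,n))) ∨ (∀q ¬G(q,q)) ∨ (∃l H(l,l)))
Push ¬ through the quantifiers and connectives to reach negation normal form:
  (∃j H(j,j)) ∧ (∀k ∃n (H(n,k) ∧ ¬H(n,n))) ∧ (∃q G(q,q)) ∧ (∀l ¬H(l,l))
Pull the quantifiers to the front (each side's bound variable is not free in the other side):
  ∃j ∀k ∃n ∃q ∀l (H(j,j) ∧ H(n,k) ∧ ¬H(n,n) ∧ G(q,q) ∧ ¬H(l,l))
The quantifier ∀q sits under an odd number of negations (counting the antecedent side of each →), so it flips to ∃q.

existential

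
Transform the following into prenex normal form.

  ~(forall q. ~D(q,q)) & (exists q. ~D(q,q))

Drive negations inward (¬∀x A ≡ ∃x ¬A, ¬∃x A ≡ ∀x ¬A, De Morgan for ∧/∨):
  (exists q. D(q,q)) & (exists q. ~D(q,q))
Give each quantifier a distinct variable: q↦b.
  (exists q. D(q,q)) & (exists b. ~D(b,b))
Finally move all quantifiers to the prefix:
  exists q. exists b. (D(q,q) & ~D(b,b))

exists q. exists b. (D(q,q) & ~D(b,b))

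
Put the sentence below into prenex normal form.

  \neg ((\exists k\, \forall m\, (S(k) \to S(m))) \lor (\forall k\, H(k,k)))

First replace A → B with ¬A ∨ B.
  \neg ((\exists k\, \forall m\, (\neg S(k) \lor S(m))) \lor (\forall k\, H(k,k)))
Push ¬ through the quantifiers and connectives to reach negation normal form:
  (\forall k\, \exists m\, (S(k) \land \neg S(m))) \land (\exists k\, \neg H(k,k))
Rename bound variables to avoid capture: k↦w.
  (\forall k\, \exists m\, (S(k) \land \neg S(m))) \land (\exists w\, \neg H(w,w))
Pull the quantifiers to the front (each side's bound variable is not free in the other side):
  \forall k\, \exists m\, \exists w\, (S(k) \land \neg S(m) \land \neg H(w,w))

\forall k\, \exists m\, \exists w\, (S(k) \land \neg S(m) \land \neg H(w,w))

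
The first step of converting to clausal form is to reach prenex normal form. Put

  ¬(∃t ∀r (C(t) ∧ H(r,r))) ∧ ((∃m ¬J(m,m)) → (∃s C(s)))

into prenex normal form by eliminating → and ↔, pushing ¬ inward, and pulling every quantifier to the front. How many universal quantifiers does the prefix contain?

2

Eliminate → and ↔ using ¬ and ∨.
  ¬(∃t ∀r (C(t) ∧ H(r,r))) ∧ (¬(∃m ¬J(m,m)) ∨ (∃s C(s)))
Move each ¬ inward, flipping quantifiers it crosses:
  (∀t ∃r (¬C(t) ∨ ¬H(r,r))) ∧ ((∀m J(m,m)) ∨ (∃s C(s)))
All bound variables are already distinct, so no renaming is needed.
Extract every quantifier outward, since the variables are now distinct and don't occur free across branches:
  ∀t ∃r ∀m ∃s ((¬C(t) ∨ ¬H(r,r)) ∧ (J(m,m) ∨ C(s)))
The prefix is ∀t ∃r ∀m ∃s: 2 universal, 2 existential.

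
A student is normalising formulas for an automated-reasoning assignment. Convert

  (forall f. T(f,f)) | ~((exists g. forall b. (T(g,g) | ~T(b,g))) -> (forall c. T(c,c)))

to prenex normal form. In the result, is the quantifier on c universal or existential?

existential

Rewrite implications/biconditionals: A → B as ¬A ∨ B.
  (forall f. T(f,f)) | ~(~(exists g. forall b. (T(g,g) | ~T(b,g))) | (forall c. T(c,c)))
Push ¬ through the quantifiers and connectives to reach negation normal form:
  (forall f. T(f,f)) | (exists g. forall b. (T(g,g) | ~T(b,g))) & (exists c. ~T(c,c))
Finally move all quantifiers to the prefix:
  forall f. exists g. forall b. exists c. (T(f,f) | (T(g,g) | ~T(b,g)) & ~T(c,c))
The quantifier forall c sits under an odd number of negations (counting the antecedent side of each →), so it flips to exists c.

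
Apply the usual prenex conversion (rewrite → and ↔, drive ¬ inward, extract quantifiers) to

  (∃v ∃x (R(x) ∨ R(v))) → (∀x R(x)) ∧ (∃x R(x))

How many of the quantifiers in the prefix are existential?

1

First replace A → B with ¬A ∨ B.
  ¬(∃v ∃x (R(x) ∨ R(v))) ∨ (∀x R(x)) ∧ (∃x R(x))
Push ¬ through the quantifiers and connectives to reach negation normal form:
  (∀v ∀x (¬R(x) ∧ ¬R(v))) ∨ (∀x R(x)) ∧ (∃x R(x))
Rename bound variables to avoid capture: x↦r, x↦u1.
  (∀v ∀x (¬R(x) ∧ ¬R(v))) ∨ (∀r R(r)) ∧ (∃u1 R(u1))
Finally move all quantifiers to the prefix:
  ∀v ∀x ∀r ∃u1 (¬R(x) ∧ ¬R(v) ∨ R(r) ∧ R(u1))
The prefix is ∀v ∀x ∀r ∃u1: 3 universal, 1 existential.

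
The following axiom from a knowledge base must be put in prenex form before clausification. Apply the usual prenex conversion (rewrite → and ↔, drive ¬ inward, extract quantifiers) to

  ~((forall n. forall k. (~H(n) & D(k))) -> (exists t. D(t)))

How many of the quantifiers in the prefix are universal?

Rewrite implications/biconditionals: A → B as ¬A ∨ B.
  ~(~(forall n. forall k. (~H(n) & D(k))) | (exists t. D(t)))
Move each ¬ inward, flipping quantifiers it crosses:
  (forall n. forall k. (~H(n) & D(k))) & (forall t. ~D(t))
All bound variables are already distinct, so no renaming is needed.
Extract every quantifier outward, since the variables are now distinct and don't occur free across branches:
  forall n. forall k. forall t. (~H(n) & D(k) & ~D(t))
The prefix is forall n forall k forall t: 3 universal, 0 existential.

3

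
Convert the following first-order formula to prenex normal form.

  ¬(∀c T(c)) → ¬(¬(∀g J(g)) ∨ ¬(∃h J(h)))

First replace A → B with ¬A ∨ B.
  ¬¬(∀c T(c)) ∨ ¬(¬(∀g J(g)) ∨ ¬(∃h J(h)))
Push ¬ through the quantifiers and connectives to reach negation normal form:
  (∀c T(c)) ∨ (∀g J(g)) ∧ (∃h J(h))
Finally move all quantifiers to the prefix:
  ∀c ∀g ∃h (T(c) ∨ J(g) ∧ J(h))

∀c ∀g ∃h (T(c) ∨ J(g) ∧ J(h))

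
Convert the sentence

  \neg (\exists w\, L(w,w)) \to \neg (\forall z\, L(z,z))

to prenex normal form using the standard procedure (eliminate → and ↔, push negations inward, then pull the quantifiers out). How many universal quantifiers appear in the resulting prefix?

First replace A → B with ¬A ∨ B.
  \neg \neg (\exists w\, L(w,w)) \lor \neg (\forall z\, L(z,z))
Drive negations inward (¬∀x A ≡ ∃x ¬A, ¬∃x A ≡ ∀x ¬A, De Morgan for ∧/∨):
  (\exists w\, L(w,w)) \lor (\exists z\, \neg L(z,z))
All bound variables are already distinct, so no renaming is needed.
Extract every quantifier outward, since the variables are now distinct and don't occur free across branches:
  \exists w\, \exists z\, (L(w,w) \lor \neg L(z,z))
The prefix is \exists w \exists z: 0 universal, 2 existential.

0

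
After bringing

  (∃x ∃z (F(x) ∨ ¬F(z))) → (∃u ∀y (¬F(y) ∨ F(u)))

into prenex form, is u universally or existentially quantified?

existential

First replace A → B with ¬A ∨ B.
  ¬(∃x ∃z (F(x) ∨ ¬F(z))) ∨ (∃u ∀y (¬F(y) ∨ F(u)))
Push ¬ through the quantifiers and connectives to reach negation normal form:
  (∀x ∀z (¬F(x) ∧ F(z))) ∨ (∃u ∀y (¬F(y) ∨ F(u)))
Pull the quantifiers to the front (each side's bound variable is not free in the other side):
  ∀x ∀z ∃u ∀y (¬F(x) ∧ F(z) ∨ ¬F(y) ∨ F(u))
The quantifier ∃u sits under an even number of negations (counting the antecedent side of each →), so it remains existential.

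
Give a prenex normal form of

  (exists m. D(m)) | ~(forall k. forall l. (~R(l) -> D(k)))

Rewrite implications/biconditionals: A → B as ¬A ∨ B.
  (exists m. D(m)) | ~(forall k. forall l. (~~R(l) | D(k)))
Push ¬ through the quantifiers and connectives to reach negation normal form:
  (exists m. D(m)) | (exists k. exists l. (~R(l) & ~D(k)))
All bound variables are already distinct, so no renaming is needed.
Extract every quantifier outward, since the variables are now distinct and don't occur free across branches:
  exists m. exists k. exists l. (D(m) | ~R(l) & ~D(k))

exists m. exists k. exists l. (D(m) | ~R(l) & ~D(k))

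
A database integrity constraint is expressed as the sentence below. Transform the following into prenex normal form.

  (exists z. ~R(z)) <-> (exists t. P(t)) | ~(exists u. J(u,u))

First replace A → B with ¬A ∨ B; A ↔ B as (¬A ∨ B) ∧ (¬B ∨ A).
  (~(exists z. ~R(z)) | (exists t. P(t)) | ~(exists u. J(u,u))) & (~((exists t. P(t)) | ~(exists u. J(u,u))) | (exists z. ~R(z)))
Move each ¬ inward, flipping quantifiers it crosses:
  ((forall z. R(z)) | (exists t. P(t)) | (forall u. ~J(u,u))) & ((forall t. ~P(t)) & (exists u. J(u,u)) | (exists z. ~R(z)))
Rename bound variables to avoid capture: t↦q, u↦w1, z↦a.
  ((forall z. R(z)) | (exists t. P(t)) | (forall u. ~J(u,u))) & ((forall q. ~P(q)) & (exists w1. J(w1,w1)) | (exists a. ~R(a)))
Pull the quantifiers to the front (each side's bound variable is not free in the other side):
  forall z. exists t. forall u. forall q. exists w1. exists a. ((R(z) | P(t) | ~J(u,u)) & (~P(q) & J(w1,w1) | ~R(a)))

forall z. exists t. forall u. forall q. exists w1. exists a. ((R(z) | P(t) | ~J(u,u)) & (~P(q) & J(w1,w1) | ~R(a)))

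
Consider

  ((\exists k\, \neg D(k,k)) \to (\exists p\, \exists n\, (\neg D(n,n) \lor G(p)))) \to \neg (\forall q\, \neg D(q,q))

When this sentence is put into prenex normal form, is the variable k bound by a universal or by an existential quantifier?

Eliminate → and ↔ using ¬ and ∨.
  \neg (\neg (\exists k\, \neg D(k,k)) \lor (\exists p\, \exists n\, (\neg D(n,n) \lor G(p)))) \lor \neg (\forall q\, \neg D(q,q))
Drive negations inward (¬∀x A ≡ ∃x ¬A, ¬∃x A ≡ ∀x ¬A, De Morgan for ∧/∨):
  (\exists k\, \neg D(k,k)) \land (\forall p\, \forall n\, (D(n,n) \land \neg G(p))) \lor (\exists q\, D(q,q))
All bound variables are already distinct, so no renaming is needed.
Pull the quantifiers to the front (each side's bound variable is not free in the other side):
  \exists k\, \forall p\, \forall n\, \exists q\, (\neg D(k,k) \land D(n,n) \land \neg G(p) \lor D(q,q))
The quantifier \exists k sits under an even number of negations (counting the antecedent side of each →), so it remains existential.

existential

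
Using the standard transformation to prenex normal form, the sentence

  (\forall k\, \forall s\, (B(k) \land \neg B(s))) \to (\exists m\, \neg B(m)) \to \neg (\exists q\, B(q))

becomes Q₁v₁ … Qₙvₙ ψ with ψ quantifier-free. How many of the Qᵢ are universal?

2

Eliminate → and ↔ using ¬ and ∨.
  \neg (\forall k\, \forall s\, (B(k) \land \neg B(s))) \lor \neg (\exists m\, \neg B(m)) \lor \neg (\exists q\, B(q))
Drive negations inward (¬∀x A ≡ ∃x ¬A, ¬∃x A ≡ ∀x ¬A, De Morgan for ∧/∨):
  (\exists k\, \exists s\, (\neg B(k) \lor B(s))) \lor (\forall m\, B(m)) \lor (\forall q\, \neg B(q))
All bound variables are already distinct, so no renaming is needed.
Extract every quantifier outward, since the variables are now distinct and don't occur free across branches:
  \exists k\, \exists s\, \forall m\, \forall q\, (\neg B(k) \lor B(s) \lor B(m) \lor \neg B(q))
The prefix is \exists k \exists s \forall m \forall q: 2 universal, 2 existential.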